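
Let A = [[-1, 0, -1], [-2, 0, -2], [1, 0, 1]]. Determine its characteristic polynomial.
xI - A = [[x + 1, 0, 1], [2, x, 2], [-1, 0, x - 1]].

Expanding det(xI - A) along the first row:
det(xI - A) = + (x + 1)·det([[x, 2], [0, x - 1]]) - (0)·det([[2, 2], [-1, x - 1]]) + (1)·det([[2, x], [-1, 0]]).

Evaluating gives χ_A(x) = x^3.

χ_A(x) = x^3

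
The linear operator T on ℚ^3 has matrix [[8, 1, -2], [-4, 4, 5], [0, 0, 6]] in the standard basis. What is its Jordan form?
The characteristic polynomial is det(xI - A) = (x - 6)^3, so the eigenvalues are 6 (algebraic multiplicity 3).

For λ = 6: rank(A - 6I) = 2, rank((A - 6I)^2) = 1, rank((A - 6I)^3) = 0. The eigenspace has dimension 3 - 2 = 1, so there is 1 Jordan block; the rank sequence gives block sizes [3].

Assembling the blocks gives the Jordan form J above.

J = [[6, 1, 0], [0, 6, 1], [0, 0, 6]]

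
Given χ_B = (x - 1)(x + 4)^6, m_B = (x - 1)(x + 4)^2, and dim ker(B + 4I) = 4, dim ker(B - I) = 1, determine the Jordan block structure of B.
Jordan blocks: (-4, 2), (-4, 2), (-4, 1), (-4, 1), (1, 1)

λ = -4: algebraic multiplicity 6 (exponent in χ_B), largest block size 2 (exponent in m_B), 4 blocks (geometric multiplicity). These force block sizes [2, 2, 1, 1].
λ = 1: algebraic multiplicity 1 (exponent in χ_B), largest block size 1 (exponent in m_B), 1 block (geometric multiplicity). This forces block sizes [1].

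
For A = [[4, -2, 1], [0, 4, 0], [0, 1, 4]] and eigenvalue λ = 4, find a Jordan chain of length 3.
We seek v_1 ∈ ker((A - 4I)^3) \ ker((A - 4I)^2), then set v_{i+1} = (A - 4I) v_i.

One such chain is v_1 = [[2, 1, 1]]^T, v_2 = [[-1, 0, 1]]^T, v_3 = [[1, 0, 0]]^T. Check: (A - 4I) v_3 = [[0, 0, 0]]^T = 0.

v_1 = [[2, 1, 1]]^T, v_2 = [[-1, 0, 1]]^T, v_3 = [[1, 0, 0]]^T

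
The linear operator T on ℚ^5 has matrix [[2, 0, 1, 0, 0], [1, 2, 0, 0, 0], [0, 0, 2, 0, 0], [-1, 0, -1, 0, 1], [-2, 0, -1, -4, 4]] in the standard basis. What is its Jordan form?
J = [[2, 1, 0, 0, 0], [0, 2, 1, 0, 0], [0, 0, 2, 0, 0], [0, 0, 0, 2, 1], [0, 0, 0, 0, 2]]

The characteristic polynomial is det(xI - A) = (x - 2)^5, so the eigenvalues are 2 (algebraic multiplicity 5).

For λ = 2: rank(A - 2I) = 3, rank((A - 2I)^2) = 1, rank((A - 2I)^3) = 0. The eigenspace has dimension 5 - 3 = 2, so there are 2 Jordan blocks; the rank sequence gives block sizes [3, 2].

Assembling the blocks gives the Jordan form J above.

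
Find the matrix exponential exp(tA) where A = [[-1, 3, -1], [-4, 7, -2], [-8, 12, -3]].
e^{tA} = [[(1 - 2*t)*e^{t}, 3*t*e^{t}, -t*e^{t}], [-4*t*e^{t}, (6*t + 1)*e^{t}, -2*t*e^{t}], [-8*t*e^{t}, 12*t*e^{t}, (1 - 4*t)*e^{t}]]

A has Jordan form J = [[1, 1, 0], [0, 1, 0], [0, 0, 1]] with A = PJP^{-1}, so e^{tA} = P e^{tJ} P^{-1}.

For a Jordan block J_k(λ), e^{tJ_k(λ)} = e^{λt} · (I + tN + t^2 N^2/2! + ... + t^{k-1} N^{k-1}/(k-1)!) where N is the nilpotent superdiagonal part.

Assembling the blocks and conjugating back gives the entries of e^{tA} as shown above.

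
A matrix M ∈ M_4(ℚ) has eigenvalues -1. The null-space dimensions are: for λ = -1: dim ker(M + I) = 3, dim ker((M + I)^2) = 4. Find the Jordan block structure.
λ = -1: successive nullity increments [3, 1] count blocks of size ≥ k; block sizes are [2, 1, 1].

Jordan blocks: (-1, 2), (-1, 1), (-1, 1)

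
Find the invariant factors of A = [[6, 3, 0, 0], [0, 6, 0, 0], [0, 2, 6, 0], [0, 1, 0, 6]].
The Jordan structure of A has elementary divisors (x - 6)^2, (x - 6), (x - 6). Arranging the block sizes at each eigenvalue in decreasing order and taking row products gives the invariant factors.

Invariant factors (smallest first, each dividing the next): x - 6, x - 6, (x - 6)^2.

Check: the last factor (x - 6)^2 is the minimal polynomial, and the product (x - 6)^4 is the characteristic polynomial.

x - 6, x - 6, (x - 6)^2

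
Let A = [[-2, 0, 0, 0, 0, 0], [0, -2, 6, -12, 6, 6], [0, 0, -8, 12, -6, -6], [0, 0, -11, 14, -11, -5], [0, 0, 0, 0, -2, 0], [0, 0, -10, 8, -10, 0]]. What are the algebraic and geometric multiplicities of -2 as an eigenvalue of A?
The characteristic polynomial is (x - 4)^2(x + 2)^4, so the factor x + 2 appears with exponent 4: the algebraic multiplicity is 4.

rank(A + 2I) = 2, so the eigenspace has dimension 6 - 2 = 4: the geometric multiplicity is 4.

algebraic multiplicity 4, geometric multiplicity 4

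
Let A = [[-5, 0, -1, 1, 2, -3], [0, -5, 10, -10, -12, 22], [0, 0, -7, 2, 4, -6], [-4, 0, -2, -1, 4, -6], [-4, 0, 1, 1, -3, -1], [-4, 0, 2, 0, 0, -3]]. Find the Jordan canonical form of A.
J = [[-5, 0, 0, 0, 0, 0], [0, -5, 0, 0, 0, 0], [0, 0, -5, 0, 0, 0], [0, 0, 0, -3, 1, 0], [0, 0, 0, 0, -3, 0], [0, 0, 0, 0, 0, -3]]

The characteristic polynomial is det(xI - A) = (x + 3)^3(x + 5)^3, so the eigenvalues are -5 (algebraic multiplicity 3), -3 (algebraic multiplicity 3).

For λ = -5: rank(A + 5I) = 3. The eigenspace has dimension 6 - 3 = 3, so there are 3 Jordan blocks; the rank sequence gives block sizes [1, 1, 1].

For λ = -3: rank(A + 3I) = 4, rank((A + 3I)^2) = 3. The eigenspace has dimension 6 - 4 = 2, so there are 2 Jordan blocks; the rank sequence gives block sizes [2, 1].

Assembling the blocks gives the Jordan form J above.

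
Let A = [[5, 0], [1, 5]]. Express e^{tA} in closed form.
A has Jordan form J = [[5, 1], [0, 5]] with A = PJP^{-1}, so e^{tA} = P e^{tJ} P^{-1}.

For a Jordan block J_k(λ), e^{tJ_k(λ)} = e^{λt} · (I + tN + t^2 N^2/2! + ... + t^{k-1} N^{k-1}/(k-1)!) where N is the nilpotent superdiagonal part.

Assembling the blocks and conjugating back gives the entries of e^{tA} as shown above.

e^{tA} = [[e^{5*t}, 0], [t*e^{5*t}, e^{5*t}]]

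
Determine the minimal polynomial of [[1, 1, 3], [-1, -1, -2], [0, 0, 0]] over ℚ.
The characteristic polynomial factors as x^3. The minimal polynomial is ∏(x - λ)^{k_λ} where k_λ is the size of the largest Jordan block at λ.

For λ = 0: rank(A) = 2, and the largest Jordan block has size 3 (the smallest k with rank(A^k) = rank(A^(k+1))).

So m_A(x) = x^3.

m_A(x) = x^3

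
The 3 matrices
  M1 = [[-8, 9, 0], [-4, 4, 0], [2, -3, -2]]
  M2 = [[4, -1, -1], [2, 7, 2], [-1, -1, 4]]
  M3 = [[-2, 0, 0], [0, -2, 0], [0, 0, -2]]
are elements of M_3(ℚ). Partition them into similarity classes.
3 classes: {M1}, {M2}, {M3}

Characteristic polynomials: χ_{M1} = (x + 2)^3, χ_{M2} = (x - 5)^3, χ_{M3} = (x + 2)^3.

{M1}: invariant factors x + 2, (x + 2)^2.

{M2}: invariant factors x - 5, (x - 5)^2.

{M3}: invariant factors x + 2, x + 2, x + 2.

Matrices are similar if and only if their invariant-factor lists agree; the partition into similarity classes is {M1}, {M2}, {M3}.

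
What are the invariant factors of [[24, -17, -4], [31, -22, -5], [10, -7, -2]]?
x^3

The Jordan structure of A has elementary divisors x^3. Arranging the block sizes at each eigenvalue in decreasing order and taking row products gives the invariant factors.

Invariant factors (smallest first, each dividing the next): x^3.

Check: the last factor x^3 is the minimal polynomial, and the product x^3 is the characteristic polynomial.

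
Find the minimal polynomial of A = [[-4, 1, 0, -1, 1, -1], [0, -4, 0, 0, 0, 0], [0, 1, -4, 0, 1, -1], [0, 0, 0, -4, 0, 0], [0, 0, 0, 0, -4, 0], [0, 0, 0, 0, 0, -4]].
The characteristic polynomial factors as (x + 4)^6. The minimal polynomial is ∏(x - λ)^{k_λ} where k_λ is the size of the largest Jordan block at λ.

For λ = -4: rank(A + 4I) = 2, and the largest Jordan block has size 2 (the smallest k with rank((A + 4I)^k) = rank((A + 4I)^(k+1))).

So m_A(x) = (x + 4)^2.

m_A(x) = (x + 4)^2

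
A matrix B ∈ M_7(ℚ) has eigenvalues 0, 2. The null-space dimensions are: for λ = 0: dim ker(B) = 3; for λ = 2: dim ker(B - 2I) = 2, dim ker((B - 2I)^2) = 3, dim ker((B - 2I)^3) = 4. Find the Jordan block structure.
λ = 0: successive nullity increments [3] count blocks of size ≥ k; block sizes are [1, 1, 1].
λ = 2: successive nullity increments [2, 1, 1] count blocks of size ≥ k; block sizes are [3, 1].

Jordan blocks: (0, 1), (0, 1), (0, 1), (2, 3), (2, 1)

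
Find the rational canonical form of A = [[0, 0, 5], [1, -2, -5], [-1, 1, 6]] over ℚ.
The invariant factors of A (the non-unit diagonal entries of the Smith normal form of xI - A over ℚ[x]) are (x - 1)(x^2 - 3x - 5), each dividing the next. The characteristic polynomial is their product, (x - 1)(x^2 - 3x - 5).

The rational canonical form is the block-diagonal matrix of companion matrices C(f_i):
R = [[0, 0, -5], [1, 0, 2], [0, 1, 4]].

Note the characteristic polynomial does not split into linear factors over ℚ, so A has no Jordan form over ℚ; the rational canonical form exists over any field.

R = [[0, 0, -5], [1, 0, 2], [0, 1, 4]]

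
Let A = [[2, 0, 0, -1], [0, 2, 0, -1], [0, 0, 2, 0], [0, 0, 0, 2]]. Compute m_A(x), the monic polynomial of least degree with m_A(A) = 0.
m_A(x) = (x - 2)^2

The characteristic polynomial factors as (x - 2)^4. The minimal polynomial is ∏(x - λ)^{k_λ} where k_λ is the size of the largest Jordan block at λ.

For λ = 2: rank(A - 2I) = 1, and the largest Jordan block has size 2 (the smallest k with rank((A - 2I)^k) = rank((A - 2I)^(k+1))).

So m_A(x) = (x - 2)^2.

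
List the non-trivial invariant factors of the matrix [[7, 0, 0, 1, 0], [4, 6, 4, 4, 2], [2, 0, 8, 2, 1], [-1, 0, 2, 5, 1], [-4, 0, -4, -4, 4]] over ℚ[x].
x - 6, x - 6, (x - 6)^3

The Jordan structure of A has elementary divisors (x - 6)^3, (x - 6), (x - 6). Arranging the block sizes at each eigenvalue in decreasing order and taking row products gives the invariant factors.

Invariant factors (smallest first, each dividing the next): x - 6, x - 6, (x - 6)^3.

Check: the last factor (x - 6)^3 is the minimal polynomial, and the product (x - 6)^5 is the characteristic polynomial.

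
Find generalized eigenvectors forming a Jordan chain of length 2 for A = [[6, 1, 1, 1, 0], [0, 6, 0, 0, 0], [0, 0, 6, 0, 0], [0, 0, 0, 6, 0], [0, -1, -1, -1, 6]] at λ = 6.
We seek v_1 ∈ ker((A - 6I)^2) \ ker(A - 6I), then set v_{i+1} = (A - 6I) v_i.

One such chain is v_1 = [[-2, 1, 0, 0, 0]]^T, v_2 = [[1, 0, 0, 0, -1]]^T. Check: (A - 6I) v_2 = [[0, 0, 0, 0, 0]]^T = 0.

v_1 = [[-2, 1, 0, 0, 0]]^T, v_2 = [[1, 0, 0, 0, -1]]^T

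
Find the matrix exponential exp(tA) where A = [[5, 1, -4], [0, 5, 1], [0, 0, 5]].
e^{tA} = [[e^{5*t}, t*e^{5*t}, t*(t - 8)*e^{5*t}/2], [0, e^{5*t}, t*e^{5*t}], [0, 0, e^{5*t}]]

A has Jordan form J = [[5, 1, 0], [0, 5, 1], [0, 0, 5]] with A = PJP^{-1}, so e^{tA} = P e^{tJ} P^{-1}.

For a Jordan block J_k(λ), e^{tJ_k(λ)} = e^{λt} · (I + tN + t^2 N^2/2! + ... + t^{k-1} N^{k-1}/(k-1)!) where N is the nilpotent superdiagonal part.

Assembling the blocks and conjugating back gives the entries of e^{tA} as shown above.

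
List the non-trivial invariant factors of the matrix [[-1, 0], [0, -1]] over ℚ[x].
x + 1, x + 1

The Jordan structure of A has elementary divisors (x + 1), (x + 1). Arranging the block sizes at each eigenvalue in decreasing order and taking row products gives the invariant factors.

Invariant factors (smallest first, each dividing the next): x + 1, x + 1.

Check: the last factor x + 1 is the minimal polynomial, and the product (x + 1)^2 is the characteristic polynomial.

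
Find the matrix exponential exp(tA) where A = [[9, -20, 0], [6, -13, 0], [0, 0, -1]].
e^{tA} = [[6*e^{-t} - 5*e^{-3*t}, -10*e^{-t} + 10*e^{-3*t}, 0], [3*e^{-t} - 3*e^{-3*t}, -5*e^{-t} + 6*e^{-3*t}, 0], [0, 0, e^{-t}]]

A has Jordan form J = [[-3, 0, 0], [0, -1, 0], [0, 0, -1]] with A = PJP^{-1}, so e^{tA} = P e^{tJ} P^{-1}.

For a Jordan block J_k(λ), e^{tJ_k(λ)} = e^{λt} · (I + tN + t^2 N^2/2! + ... + t^{k-1} N^{k-1}/(k-1)!) where N is the nilpotent superdiagonal part.

Assembling the blocks and conjugating back gives the entries of e^{tA} as shown above.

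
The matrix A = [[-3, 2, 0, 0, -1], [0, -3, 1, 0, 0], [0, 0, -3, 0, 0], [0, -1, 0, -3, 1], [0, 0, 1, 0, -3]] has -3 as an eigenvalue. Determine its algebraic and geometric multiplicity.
algebraic multiplicity 5, geometric multiplicity 2

The characteristic polynomial is (x + 3)^5, so the factor x + 3 appears with exponent 5: the algebraic multiplicity is 5.

rank(A + 3I) = 3, so the eigenspace has dimension 5 - 3 = 2: the geometric multiplicity is 2.

Since 2 < 5, A is not diagonalizable.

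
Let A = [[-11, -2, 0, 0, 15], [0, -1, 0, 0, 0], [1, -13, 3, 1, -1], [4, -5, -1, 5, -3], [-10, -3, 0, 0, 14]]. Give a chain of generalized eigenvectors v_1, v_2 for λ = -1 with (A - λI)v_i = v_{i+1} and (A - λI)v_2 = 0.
v_1 = [[1, 1, 3, 1, 1]]^T, v_2 = [[3, 0, 0, -1, 2]]^T

We seek v_1 ∈ ker((A + I)^2) \ ker(A + I), then set v_{i+1} = (A + I) v_i.

One such chain is v_1 = [[1, 1, 3, 1, 1]]^T, v_2 = [[3, 0, 0, -1, 2]]^T. Check: (A + I) v_2 = [[0, 0, 0, 0, 0]]^T = 0.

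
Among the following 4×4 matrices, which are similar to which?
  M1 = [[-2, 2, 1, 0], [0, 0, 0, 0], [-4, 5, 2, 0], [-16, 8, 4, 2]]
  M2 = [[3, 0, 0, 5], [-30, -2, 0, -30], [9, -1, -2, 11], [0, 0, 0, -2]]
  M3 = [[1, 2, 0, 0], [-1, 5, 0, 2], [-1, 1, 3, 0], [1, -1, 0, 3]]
Characteristic polynomials: χ_{M1} = x^3(x - 2), χ_{M2} = (x - 3)(x + 2)^3, χ_{M3} = (x - 3)^4.

{M1}: invariant factors x^3(x - 2).

{M2}: invariant factors x + 2, (x - 3)(x + 2)^2.

{M3}: invariant factors x - 3, (x - 3)^3.

Matrices are similar if and only if their invariant-factor lists agree; the partition into similarity classes is {M1}, {M2}, {M3}.

3 classes: {M1}, {M2}, {M3}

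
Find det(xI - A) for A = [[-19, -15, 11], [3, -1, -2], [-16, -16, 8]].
xI - A = [[x + 19, 15, -11], [-3, x + 1, 2], [16, 16, x - 8]].

Expanding det(xI - A) along the first row:
det(xI - A) = + (x + 19)·det([[x + 1, 2], [16, x - 8]]) - (15)·det([[-3, 2], [16, x - 8]]) + (-11)·det([[-3, x + 1], [16, 16]]).

Evaluating gives χ_A(x) = x^3 + 12x^2 + 48x + 64 = (x + 4)^3.

χ_A(x) = (x + 4)^3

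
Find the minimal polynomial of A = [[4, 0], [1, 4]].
The characteristic polynomial factors as (x - 4)^2. The minimal polynomial is ∏(x - λ)^{k_λ} where k_λ is the size of the largest Jordan block at λ.

For λ = 4: rank(A - 4I) = 1, and the largest Jordan block has size 2 (the smallest k with rank((A - 4I)^k) = rank((A - 4I)^(k+1))).

So m_A(x) = (x - 4)^2.

m_A(x) = (x - 4)^2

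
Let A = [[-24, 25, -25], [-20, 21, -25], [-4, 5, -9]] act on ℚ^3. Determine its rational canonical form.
R = [[-4, 0, 0], [0, 0, -16], [0, 1, -8]]

The invariant factors of A (the non-unit diagonal entries of the Smith normal form of xI - A over ℚ[x]) are x + 4, (x + 4)^2, each dividing the next. The characteristic polynomial is their product, (x + 4)^3.

The rational canonical form is the block-diagonal matrix of companion matrices C(f_i):
R = [[-4, 0, 0], [0, 0, -16], [0, 1, -8]].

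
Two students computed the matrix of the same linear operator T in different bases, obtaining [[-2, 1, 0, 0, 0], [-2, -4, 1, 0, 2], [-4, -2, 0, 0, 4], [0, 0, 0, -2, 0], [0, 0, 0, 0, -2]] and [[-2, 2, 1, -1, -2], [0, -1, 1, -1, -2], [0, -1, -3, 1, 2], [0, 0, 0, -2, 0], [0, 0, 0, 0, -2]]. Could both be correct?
Yes.

Two matrices over a field are similar if and only if they have the same invariant factors.

Both A and B have characteristic polynomial (x + 2)^5 and minimal polynomial (x + 2)^3. Computing further, both have invariant factors x + 2, x + 2, (x + 2)^3. Hence A and B are similar.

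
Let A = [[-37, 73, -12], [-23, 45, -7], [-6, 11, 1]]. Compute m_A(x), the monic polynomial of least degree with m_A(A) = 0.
The characteristic polynomial factors as (x - 3)^3. The minimal polynomial is ∏(x - λ)^{k_λ} where k_λ is the size of the largest Jordan block at λ.

For λ = 3: rank(A - 3I) = 2, and the largest Jordan block has size 3 (the smallest k with rank((A - 3I)^k) = rank((A - 3I)^(k+1))).

So m_A(x) = (x - 3)^3.

m_A(x) = (x - 3)^3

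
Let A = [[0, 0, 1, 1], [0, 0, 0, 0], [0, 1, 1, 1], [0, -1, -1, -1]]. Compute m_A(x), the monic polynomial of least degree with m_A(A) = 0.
m_A(x) = x^2

The characteristic polynomial factors as x^4. The minimal polynomial is ∏(x - λ)^{k_λ} where k_λ is the size of the largest Jordan block at λ.

For λ = 0: rank(A) = 2, and the largest Jordan block has size 2 (the smallest k with rank(A^k) = rank(A^(k+1))).

So m_A(x) = x^2.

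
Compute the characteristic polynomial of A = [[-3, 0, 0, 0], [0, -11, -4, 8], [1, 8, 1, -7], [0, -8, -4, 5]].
xI - A = [[x + 3, 0, 0, 0], [0, x + 11, 4, -8], [-1, -8, x - 1, 7], [0, 8, 4, x - 5]].

Expanding det(xI - A) along the first row:
det(xI - A) = + (x + 3)·det([[x + 11, 4, -8], [-8, x - 1, 7], [8, 4, x - 5]]) - (0)·det([[0, 4, -8], [-1, x - 1, 7], [0, 4, x - 5]]) + (0)·det([[0, x + 11, -8], [-1, -8, 7], [0, 8, x - 5]]) - (0)·det([[0, x + 11, 4], [-1, -8, x - 1], [0, 8, 4]]).

Evaluating gives χ_A(x) = x^4 + 8x^3 + 22x^2 + 24x + 9 = (x + 1)^2(x + 3)^2.

χ_A(x) = (x + 1)^2(x + 3)^2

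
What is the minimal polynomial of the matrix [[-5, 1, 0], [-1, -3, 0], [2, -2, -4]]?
m_A(x) = (x + 4)^2

The characteristic polynomial factors as (x + 4)^3. The minimal polynomial is ∏(x - λ)^{k_λ} where k_λ is the size of the largest Jordan block at λ.

For λ = -4: rank(A + 4I) = 1, and the largest Jordan block has size 2 (the smallest k with rank((A + 4I)^k) = rank((A + 4I)^(k+1))).

So m_A(x) = (x + 4)^2.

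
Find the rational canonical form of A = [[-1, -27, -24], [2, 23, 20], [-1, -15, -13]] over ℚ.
The invariant factors of A (the non-unit diagonal entries of the Smith normal form of xI - A over ℚ[x]) are (x - 5)(x^2 - 4x + 1), each dividing the next. The characteristic polynomial is their product, (x - 5)(x^2 - 4x + 1).

The rational canonical form is the block-diagonal matrix of companion matrices C(f_i):
R = [[0, 0, 5], [1, 0, -21], [0, 1, 9]].

Note the characteristic polynomial does not split into linear factors over ℚ, so A has no Jordan form over ℚ; the rational canonical form exists over any field.

R = [[0, 0, 5], [1, 0, -21], [0, 1, 9]]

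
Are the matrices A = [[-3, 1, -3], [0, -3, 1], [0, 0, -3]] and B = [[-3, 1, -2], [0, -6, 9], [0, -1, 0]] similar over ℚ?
Yes.

Two matrices over a field are similar if and only if they have the same invariant factors.

Both A and B have characteristic polynomial (x + 3)^3 and minimal polynomial (x + 3)^3. Computing further, both have invariant factors (x + 3)^3. Hence A and B are similar.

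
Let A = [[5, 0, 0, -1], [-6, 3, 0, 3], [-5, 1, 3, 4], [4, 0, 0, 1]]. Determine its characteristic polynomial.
χ_A(x) = (x - 3)^4

xI - A = [[x - 5, 0, 0, 1], [6, x - 3, 0, -3], [5, -1, x - 3, -4], [-4, 0, 0, x - 1]].

Expanding det(xI - A) along the first row:
det(xI - A) = + (x - 5)·det([[x - 3, 0, -3], [-1, x - 3, -4], [0, 0, x - 1]]) - (0)·det([[6, 0, -3], [5, x - 3, -4], [-4, 0, x - 1]]) + (0)·det([[6, x - 3, -3], [5, -1, -4], [-4, 0, x - 1]]) - (1)·det([[6, x - 3, 0], [5, -1, x - 3], [-4, 0, 0]]).

Evaluating gives χ_A(x) = x^4 - 12x^3 + 54x^2 - 108x + 81 = (x - 3)^4.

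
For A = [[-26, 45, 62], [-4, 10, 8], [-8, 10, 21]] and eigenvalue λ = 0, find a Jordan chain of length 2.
We seek v_1 ∈ ker(A^2) \ ker(A), then set v_{i+1} = A v_i.

One such chain is v_1 = [[6, 1, 2]]^T, v_2 = [[13, 2, 4]]^T. Check: A v_2 = [[0, 0, 0]]^T = 0.

v_1 = [[6, 1, 2]]^T, v_2 = [[13, 2, 4]]^T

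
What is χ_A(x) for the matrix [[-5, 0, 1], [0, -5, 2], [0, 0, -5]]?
xI - A = [[x + 5, 0, -1], [0, x + 5, -2], [0, 0, x + 5]].

Expanding det(xI - A) along the first row:
det(xI - A) = + (x + 5)·det([[x + 5, -2], [0, x + 5]]) - (0)·det([[0, -2], [0, x + 5]]) + (-1)·det([[0, x + 5], [0, 0]]).

Evaluating gives χ_A(x) = x^3 + 15x^2 + 75x + 125 = (x + 5)^3.

χ_A(x) = (x + 5)^3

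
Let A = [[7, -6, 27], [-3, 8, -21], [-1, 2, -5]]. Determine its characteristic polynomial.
xI - A = [[x - 7, 6, -27], [3, x - 8, 21], [1, -2, x + 5]].

Expanding det(xI - A) along the first row:
det(xI - A) = + (x - 7)·det([[x - 8, 21], [-2, x + 5]]) - (6)·det([[3, 21], [1, x + 5]]) + (-27)·det([[3, x - 8], [1, -2]]).

Evaluating gives χ_A(x) = x^3 - 10x^2 + 32x - 32 = (x - 4)^2(x - 2).

χ_A(x) = (x - 4)^2(x - 2)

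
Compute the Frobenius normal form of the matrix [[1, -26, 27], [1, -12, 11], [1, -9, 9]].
The invariant factors of A (the non-unit diagonal entries of the Smith normal form of xI - A over ℚ[x]) are (x + 4)(x^2 - 2x - 5), each dividing the next. The characteristic polynomial is their product, (x + 4)(x^2 - 2x - 5).

The rational canonical form is the block-diagonal matrix of companion matrices C(f_i):
R = [[0, 0, 20], [1, 0, 13], [0, 1, -2]].

Note the characteristic polynomial does not split into linear factors over ℚ, so A has no Jordan form over ℚ; the rational canonical form exists over any field.

R = [[0, 0, 20], [1, 0, 13], [0, 1, -2]]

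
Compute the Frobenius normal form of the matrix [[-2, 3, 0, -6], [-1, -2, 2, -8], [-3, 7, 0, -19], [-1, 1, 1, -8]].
R = [[0, -5, 0, 0], [1, -6, 0, 0], [0, 0, 0, -5], [0, 0, 1, -6]]

The invariant factors of A (the non-unit diagonal entries of the Smith normal form of xI - A over ℚ[x]) are (x + 1)(x + 5), (x + 1)(x + 5), each dividing the next. The characteristic polynomial is their product, (x + 1)^2(x + 5)^2.

The rational canonical form is the block-diagonal matrix of companion matrices C(f_i):
R = [[0, -5, 0, 0], [1, -6, 0, 0], [0, 0, 0, -5], [0, 0, 1, -6]].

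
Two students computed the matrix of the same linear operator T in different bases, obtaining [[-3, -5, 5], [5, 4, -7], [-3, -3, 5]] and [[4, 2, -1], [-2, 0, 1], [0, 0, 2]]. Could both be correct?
Both have characteristic polynomial (x - 2)^3, but the minimal polynomial of A is (x - 2)^3 while the minimal polynomial of B is (x - 2)^2. The minimal polynomial is a similarity invariant, so A and B are not similar.

No.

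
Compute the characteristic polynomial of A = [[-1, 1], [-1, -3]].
χ_A(x) = (x + 2)^2

xI - A = [[x + 1, -1], [1, x + 3]].

Expanding det(xI - A) along the first row:
det(xI - A) = + (x + 1)·det([[x + 3]]) - (-1)·det([[1]]).

Evaluating gives χ_A(x) = x^2 + 4x + 4 = (x + 2)^2.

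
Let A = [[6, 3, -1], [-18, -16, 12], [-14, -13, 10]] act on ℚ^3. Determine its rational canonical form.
The invariant factors of A (the non-unit diagonal entries of the Smith normal form of xI - A over ℚ[x]) are x^3 - 2, each dividing the next. The characteristic polynomial is their product, x^3 - 2.

The rational canonical form is the block-diagonal matrix of companion matrices C(f_i):
R = [[0, 0, 2], [1, 0, 0], [0, 1, 0]].

Note the characteristic polynomial does not split into linear factors over ℚ, so A has no Jordan form over ℚ; the rational canonical form exists over any field.

R = [[0, 0, 2], [1, 0, 0], [0, 1, 0]]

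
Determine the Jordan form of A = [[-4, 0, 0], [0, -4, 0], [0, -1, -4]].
The characteristic polynomial is det(xI - A) = (x + 4)^3, so the eigenvalues are -4 (algebraic multiplicity 3).

For λ = -4: rank(A + 4I) = 1, rank((A + 4I)^2) = 0. The eigenspace has dimension 3 - 1 = 2, so there are 2 Jordan blocks; the rank sequence gives block sizes [2, 1].

Assembling the blocks gives the Jordan form J above.

J = [[-4, 1, 0], [0, -4, 0], [0, 0, -4]]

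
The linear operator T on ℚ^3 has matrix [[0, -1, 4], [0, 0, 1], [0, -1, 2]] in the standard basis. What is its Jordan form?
The characteristic polynomial is det(xI - A) = x(x - 1)^2, so the eigenvalues are 0 (algebraic multiplicity 1), 1 (algebraic multiplicity 2).

For λ = 0: algebraic multiplicity 1 gives one 1×1 block.

For λ = 1: rank(A - I) = 2, rank((A - I)^2) = 1. The eigenspace has dimension 3 - 2 = 1, so there is 1 Jordan block; the rank sequence gives block sizes [2].

Assembling the blocks gives the Jordan form J above.

J = [[0, 0, 0], [0, 1, 1], [0, 0, 1]]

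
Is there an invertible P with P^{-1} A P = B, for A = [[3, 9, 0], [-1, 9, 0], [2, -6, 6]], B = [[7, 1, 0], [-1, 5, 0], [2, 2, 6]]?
Two matrices over a field are similar if and only if they have the same invariant factors.

Both A and B have characteristic polynomial (x - 6)^3 and minimal polynomial (x - 6)^2. Computing further, both have invariant factors x - 6, (x - 6)^2. Hence A and B are similar.

Yes.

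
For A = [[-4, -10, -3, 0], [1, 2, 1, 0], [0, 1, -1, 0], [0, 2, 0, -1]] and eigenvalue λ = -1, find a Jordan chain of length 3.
We seek v_1 ∈ ker((A + I)^3) \ ker((A + I)^2), then set v_{i+1} = (A + I) v_i.

One such chain is v_1 = [[1, 0, 0, 0]]^T, v_2 = [[-3, 1, 0, 0]]^T, v_3 = [[-1, 0, 1, 2]]^T. Check: (A + I) v_3 = [[0, 0, 0, 0]]^T = 0.

v_1 = [[1, 0, 0, 0]]^T, v_2 = [[-3, 1, 0, 0]]^T, v_3 = [[-1, 0, 1, 2]]^T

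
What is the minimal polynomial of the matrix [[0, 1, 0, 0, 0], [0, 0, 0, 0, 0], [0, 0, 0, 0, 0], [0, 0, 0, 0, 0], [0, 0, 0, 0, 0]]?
The characteristic polynomial factors as x^5. The minimal polynomial is ∏(x - λ)^{k_λ} where k_λ is the size of the largest Jordan block at λ.

For λ = 0: rank(A) = 1, and the largest Jordan block has size 2 (the smallest k with rank(A^k) = rank(A^(k+1))).

So m_A(x) = x^2.

m_A(x) = x^2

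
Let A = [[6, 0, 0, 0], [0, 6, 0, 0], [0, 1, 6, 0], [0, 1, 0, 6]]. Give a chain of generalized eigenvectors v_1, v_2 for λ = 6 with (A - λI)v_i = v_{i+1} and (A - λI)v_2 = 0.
We seek v_1 ∈ ker((A - 6I)^2) \ ker(A - 6I), then set v_{i+1} = (A - 6I) v_i.

One such chain is v_1 = [[2, 1, 0, 0]]^T, v_2 = [[0, 0, 1, 1]]^T. Check: (A - 6I) v_2 = [[0, 0, 0, 0]]^T = 0.

v_1 = [[2, 1, 0, 0]]^T, v_2 = [[0, 0, 1, 1]]^T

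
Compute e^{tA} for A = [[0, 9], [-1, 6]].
e^{tA} = [[(1 - 3*t)*e^{3*t}, 9*t*e^{3*t}], [-t*e^{3*t}, (3*t + 1)*e^{3*t}]]

A has Jordan form J = [[3, 1], [0, 3]] with A = PJP^{-1}, so e^{tA} = P e^{tJ} P^{-1}.

For a Jordan block J_k(λ), e^{tJ_k(λ)} = e^{λt} · (I + tN + t^2 N^2/2! + ... + t^{k-1} N^{k-1}/(k-1)!) where N is the nilpotent superdiagonal part.

Assembling the blocks and conjugating back gives the entries of e^{tA} as shown above.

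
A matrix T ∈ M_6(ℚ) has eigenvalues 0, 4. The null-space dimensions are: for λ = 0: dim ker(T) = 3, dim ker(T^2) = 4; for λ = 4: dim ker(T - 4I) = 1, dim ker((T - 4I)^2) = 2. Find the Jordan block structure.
Jordan blocks: (0, 2), (0, 1), (0, 1), (4, 2)

λ = 0: successive nullity increments [3, 1] count blocks of size ≥ k; block sizes are [2, 1, 1].
λ = 4: successive nullity increments [1, 1] count blocks of size ≥ k; block sizes are [2].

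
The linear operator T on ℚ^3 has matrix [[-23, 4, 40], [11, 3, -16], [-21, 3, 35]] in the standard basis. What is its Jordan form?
The characteristic polynomial is det(xI - A) = (x - 5)^3, so the eigenvalues are 5 (algebraic multiplicity 3).

For λ = 5: rank(A - 5I) = 2, rank((A - 5I)^2) = 1, rank((A - 5I)^3) = 0. The eigenspace has dimension 3 - 2 = 1, so there is 1 Jordan block; the rank sequence gives block sizes [3].

Assembling the blocks gives the Jordan form J above.

J = [[5, 1, 0], [0, 5, 1], [0, 0, 5]]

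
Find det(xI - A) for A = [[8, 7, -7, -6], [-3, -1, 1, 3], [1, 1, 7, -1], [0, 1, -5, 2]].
χ_A(x) = (x - 6)^2(x - 2)^2

xI - A = [[x - 8, -7, 7, 6], [3, x + 1, -1, -3], [-1, -1, x - 7, 1], [0, -1, 5, x - 2]].

Expanding det(xI - A) along the first row:
det(xI - A) = + (x - 8)·det([[x + 1, -1, -3], [-1, x - 7, 1], [-1, 5, x - 2]]) - (-7)·det([[3, -1, -3], [-1, x - 7, 1], [0, 5, x - 2]]) + (7)·det([[3, x + 1, -3], [-1, -1, 1], [0, -1, x - 2]]) - (6)·det([[3, x + 1, -1], [-1, -1, x - 7], [0, -1, 5]]).

Evaluating gives χ_A(x) = x^4 - 16x^3 + 88x^2 - 192x + 144 = (x - 6)^2(x - 2)^2.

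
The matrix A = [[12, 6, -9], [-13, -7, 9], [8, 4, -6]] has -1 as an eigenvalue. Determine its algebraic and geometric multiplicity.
algebraic multiplicity 1, geometric multiplicity 1

The characteristic polynomial is x^2(x + 1), so the factor x + 1 appears with exponent 1: the algebraic multiplicity is 1.

rank(A + I) = 2, so the eigenspace has dimension 3 - 2 = 1: the geometric multiplicity is 1.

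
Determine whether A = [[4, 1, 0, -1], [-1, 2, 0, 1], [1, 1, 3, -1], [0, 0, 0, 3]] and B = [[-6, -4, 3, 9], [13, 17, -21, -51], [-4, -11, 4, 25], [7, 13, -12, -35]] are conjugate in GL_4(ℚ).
trace(A) = 12 but trace(B) = -20. The trace is a similarity invariant, so A and B are not similar.

No.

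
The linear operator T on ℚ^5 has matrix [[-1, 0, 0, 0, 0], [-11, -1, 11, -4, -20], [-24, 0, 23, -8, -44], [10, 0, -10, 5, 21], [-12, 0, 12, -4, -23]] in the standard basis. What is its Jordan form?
J = [[-1, 1, 0, 0, 0], [0, -1, 0, 0, 0], [0, 0, -1, 0, 0], [0, 0, 0, 3, 1], [0, 0, 0, 0, 3]]

The characteristic polynomial is det(xI - A) = (x - 3)^2(x + 1)^3, so the eigenvalues are -1 (algebraic multiplicity 3), 3 (algebraic multiplicity 2).

For λ = -1: rank(A + I) = 3, rank((A + I)^2) = 2. The eigenspace has dimension 5 - 3 = 2, so there are 2 Jordan blocks; the rank sequence gives block sizes [2, 1].

For λ = 3: rank(A - 3I) = 4, rank((A - 3I)^2) = 3. The eigenspace has dimension 5 - 4 = 1, so there is 1 Jordan block; the rank sequence gives block sizes [2].

Assembling the blocks gives the Jordan form J above.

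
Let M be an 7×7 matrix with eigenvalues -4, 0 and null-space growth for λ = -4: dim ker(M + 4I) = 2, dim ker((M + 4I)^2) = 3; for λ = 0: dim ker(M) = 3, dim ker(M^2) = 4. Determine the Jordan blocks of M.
λ = -4: successive nullity increments [2, 1] count blocks of size ≥ k; block sizes are [2, 1].
λ = 0: successive nullity increments [3, 1] count blocks of size ≥ k; block sizes are [2, 1, 1].

Jordan blocks: (-4, 2), (-4, 1), (0, 2), (0, 1), (0, 1)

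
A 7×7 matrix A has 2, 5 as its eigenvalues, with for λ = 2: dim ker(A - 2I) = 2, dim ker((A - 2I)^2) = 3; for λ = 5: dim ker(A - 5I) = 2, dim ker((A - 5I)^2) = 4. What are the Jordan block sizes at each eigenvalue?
λ = 2: successive nullity increments [2, 1] count blocks of size ≥ k; block sizes are [2, 1].
λ = 5: successive nullity increments [2, 2] count blocks of size ≥ k; block sizes are [2, 2].

Jordan blocks: (2, 2), (2, 1), (5, 2), (5, 2)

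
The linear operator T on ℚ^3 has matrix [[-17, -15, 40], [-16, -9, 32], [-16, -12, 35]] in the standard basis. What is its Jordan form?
J = [[3, 1, 0], [0, 3, 0], [0, 0, 3]]

The characteristic polynomial is det(xI - A) = (x - 3)^3, so the eigenvalues are 3 (algebraic multiplicity 3).

For λ = 3: rank(A - 3I) = 1, rank((A - 3I)^2) = 0. The eigenspace has dimension 3 - 1 = 2, so there are 2 Jordan blocks; the rank sequence gives block sizes [2, 1].

Assembling the blocks gives the Jordan form J above.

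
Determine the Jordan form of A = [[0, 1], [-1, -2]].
J = [[-1, 1], [0, -1]]

The characteristic polynomial is det(xI - A) = (x + 1)^2, so the eigenvalues are -1 (algebraic multiplicity 2).

For λ = -1: rank(A + I) = 1, rank((A + I)^2) = 0. The eigenspace has dimension 2 - 1 = 1, so there is 1 Jordan block; the rank sequence gives block sizes [2].

Assembling the blocks gives the Jordan form J above.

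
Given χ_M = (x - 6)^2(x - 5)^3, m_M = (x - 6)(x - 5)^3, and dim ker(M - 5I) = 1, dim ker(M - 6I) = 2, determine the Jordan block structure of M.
λ = 5: algebraic multiplicity 3 (exponent in χ_M), largest block size 3 (exponent in m_M), 1 block (geometric multiplicity). This forces block sizes [3].
λ = 6: algebraic multiplicity 2 (exponent in χ_M), largest block size 1 (exponent in m_M), 2 blocks (geometric multiplicity). These force block sizes [1, 1].

Jordan blocks: (5, 3), (6, 1), (6, 1)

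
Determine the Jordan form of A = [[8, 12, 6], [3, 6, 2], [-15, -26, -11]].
The characteristic polynomial is det(xI - A) = (x - 2)^2(x + 1), so the eigenvalues are -1 (algebraic multiplicity 1), 2 (algebraic multiplicity 2).

For λ = -1: algebraic multiplicity 1 gives one 1×1 block.

For λ = 2: rank(A - 2I) = 2, rank((A - 2I)^2) = 1. The eigenspace has dimension 3 - 2 = 1, so there is 1 Jordan block; the rank sequence gives block sizes [2].

Assembling the blocks gives the Jordan form J above.

J = [[-1, 0, 0], [0, 2, 1], [0, 0, 2]]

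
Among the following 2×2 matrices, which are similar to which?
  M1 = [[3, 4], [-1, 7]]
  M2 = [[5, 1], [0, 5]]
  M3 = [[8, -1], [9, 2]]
Characteristic polynomials: χ_{M1} = (x - 5)^2, χ_{M2} = (x - 5)^2, χ_{M3} = (x - 5)^2.

{M1, M2, M3}: invariant factors (x - 5)^2.

Matrices are similar if and only if their invariant-factor lists agree; the partition into similarity classes is {M1, M2, M3}.

1 class: {M1, M2, M3}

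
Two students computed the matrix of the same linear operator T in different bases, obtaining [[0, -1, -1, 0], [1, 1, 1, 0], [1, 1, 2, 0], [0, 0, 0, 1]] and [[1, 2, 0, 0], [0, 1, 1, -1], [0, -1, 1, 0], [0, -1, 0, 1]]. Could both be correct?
Two matrices over a field are similar if and only if they have the same invariant factors.

Both A and B have characteristic polynomial (x - 1)^4 and minimal polynomial (x - 1)^3. Computing further, both have invariant factors x - 1, (x - 1)^3. Hence A and B are similar.

Yes.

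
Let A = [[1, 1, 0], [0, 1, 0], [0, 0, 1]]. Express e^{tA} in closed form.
e^{tA} = [[e^{t}, t*e^{t}, 0], [0, e^{t}, 0], [0, 0, e^{t}]]

A has Jordan form J = [[1, 1, 0], [0, 1, 0], [0, 0, 1]] with A = PJP^{-1}, so e^{tA} = P e^{tJ} P^{-1}.

For a Jordan block J_k(λ), e^{tJ_k(λ)} = e^{λt} · (I + tN + t^2 N^2/2! + ... + t^{k-1} N^{k-1}/(k-1)!) where N is the nilpotent superdiagonal part.

Assembling the blocks and conjugating back gives the entries of e^{tA} as shown above.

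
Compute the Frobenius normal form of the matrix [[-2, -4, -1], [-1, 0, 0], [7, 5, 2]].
The invariant factors of A (the non-unit diagonal entries of the Smith normal form of xI - A over ℚ[x]) are x^3 - x + 3, each dividing the next. The characteristic polynomial is their product, x^3 - x + 3.

The rational canonical form is the block-diagonal matrix of companion matrices C(f_i):
R = [[0, 0, -3], [1, 0, 1], [0, 1, 0]].

Note the characteristic polynomial does not split into linear factors over ℚ, so A has no Jordan form over ℚ; the rational canonical form exists over any field.

R = [[0, 0, -3], [1, 0, 1], [0, 1, 0]]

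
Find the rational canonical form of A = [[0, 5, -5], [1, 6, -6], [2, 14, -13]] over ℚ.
R = [[0, 0, -5], [1, 0, -11], [0, 1, -7]]

The invariant factors of A (the non-unit diagonal entries of the Smith normal form of xI - A over ℚ[x]) are (x + 1)^2(x + 5), each dividing the next. The characteristic polynomial is their product, (x + 1)^2(x + 5).

The rational canonical form is the block-diagonal matrix of companion matrices C(f_i):
R = [[0, 0, -5], [1, 0, -11], [0, 1, -7]].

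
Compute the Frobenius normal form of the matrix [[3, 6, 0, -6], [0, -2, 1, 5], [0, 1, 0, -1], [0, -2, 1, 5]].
R = [[3, 0, 0, 0], [0, 0, 0, 0], [0, 1, 0, 0], [0, 0, 1, 3]]

The invariant factors of A (the non-unit diagonal entries of the Smith normal form of xI - A over ℚ[x]) are x - 3, x^2(x - 3), each dividing the next. The characteristic polynomial is their product, x^2(x - 3)^2.

The rational canonical form is the block-diagonal matrix of companion matrices C(f_i):
R = [[3, 0, 0, 0], [0, 0, 0, 0], [0, 1, 0, 0], [0, 0, 1, 3]].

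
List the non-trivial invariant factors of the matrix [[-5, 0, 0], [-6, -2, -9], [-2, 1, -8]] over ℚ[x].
x + 5, (x + 5)^2

The Jordan structure of A has elementary divisors (x + 5)^2, (x + 5). Arranging the block sizes at each eigenvalue in decreasing order and taking row products gives the invariant factors.

Invariant factors (smallest first, each dividing the next): x + 5, (x + 5)^2.

Check: the last factor (x + 5)^2 is the minimal polynomial, and the product (x + 5)^3 is the characteristic polynomial.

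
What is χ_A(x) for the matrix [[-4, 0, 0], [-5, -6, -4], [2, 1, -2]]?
xI - A = [[x + 4, 0, 0], [5, x + 6, 4], [-2, -1, x + 2]].

Expanding det(xI - A) along the first row:
det(xI - A) = + (x + 4)·det([[x + 6, 4], [-1, x + 2]]) - (0)·det([[5, 4], [-2, x + 2]]) + (0)·det([[5, x + 6], [-2, -1]]).

Evaluating gives χ_A(x) = x^3 + 12x^2 + 48x + 64 = (x + 4)^3.

χ_A(x) = (x + 4)^3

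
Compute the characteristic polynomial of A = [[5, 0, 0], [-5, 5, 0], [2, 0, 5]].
χ_A(x) = (x - 5)^3

xI - A = [[x - 5, 0, 0], [5, x - 5, 0], [-2, 0, x - 5]].

Expanding det(xI - A) along the first row:
det(xI - A) = + (x - 5)·det([[x - 5, 0], [0, x - 5]]) - (0)·det([[5, 0], [-2, x - 5]]) + (0)·det([[5, x - 5], [-2, 0]]).

Evaluating gives χ_A(x) = x^3 - 15x^2 + 75x - 125 = (x - 5)^3.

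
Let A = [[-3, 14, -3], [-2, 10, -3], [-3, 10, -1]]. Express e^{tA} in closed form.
A has Jordan form J = [[2, 1, 0], [0, 2, 1], [0, 0, 2]] with A = PJP^{-1}, so e^{tA} = P e^{tJ} P^{-1}.

For a Jordan block J_k(λ), e^{tJ_k(λ)} = e^{λt} · (I + tN + t^2 N^2/2! + ... + t^{k-1} N^{k-1}/(k-1)!) where N is the nilpotent superdiagonal part.

Assembling the blocks and conjugating back gives the entries of e^{tA} as shown above.

e^{tA} = [[(3*t^2 - 5*t + 1)*e^{2*t}, 2*t*(3*t + 7)*e^{2*t}, -3*t*(3*t + 1)*e^{2*t}], [t*(3*t - 4)*e^{2*t}/2, (3*t^2 + 8*t + 1)*e^{2*t}, 3*t*(-3*t - 2)*e^{2*t}/2], [t*(2*t - 3)*e^{2*t}, 2*t*(2*t + 5)*e^{2*t}, (-6*t^2 - 3*t + 1)*e^{2*t}]]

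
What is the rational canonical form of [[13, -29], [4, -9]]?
R = [[0, 1], [1, 4]]

The invariant factors of A (the non-unit diagonal entries of the Smith normal form of xI - A over ℚ[x]) are x^2 - 4x - 1, each dividing the next. The characteristic polynomial is their product, x^2 - 4x - 1.

The rational canonical form is the block-diagonal matrix of companion matrices C(f_i):
R = [[0, 1], [1, 4]].

Note the characteristic polynomial does not split into linear factors over ℚ, so A has no Jordan form over ℚ; the rational canonical form exists over any field.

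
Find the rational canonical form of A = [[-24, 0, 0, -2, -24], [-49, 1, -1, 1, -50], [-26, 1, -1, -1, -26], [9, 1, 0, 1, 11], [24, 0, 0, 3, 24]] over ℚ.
R = [[0, 0, 0, 0, -24], [1, 0, 0, 0, -50], [0, 1, 0, 0, -2], [0, 0, 1, 0, 16], [0, 0, 0, 1, 1]]

The invariant factors of A (the non-unit diagonal entries of the Smith normal form of xI - A over ℚ[x]) are (x - 4)(x + 3)(x^3 - 4x - 2), each dividing the next. The characteristic polynomial is their product, (x - 4)(x + 3)(x^3 - 4x - 2).

The rational canonical form is the block-diagonal matrix of companion matrices C(f_i):
R = [[0, 0, 0, 0, -24], [1, 0, 0, 0, -50], [0, 1, 0, 0, -2], [0, 0, 1, 0, 16], [0, 0, 0, 1, 1]].

Note the characteristic polynomial does not split into linear factors over ℚ, so A has no Jordan form over ℚ; the rational canonical form exists over any field.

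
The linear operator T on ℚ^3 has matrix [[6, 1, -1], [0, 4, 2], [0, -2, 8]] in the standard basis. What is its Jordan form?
The characteristic polynomial is det(xI - A) = (x - 6)^3, so the eigenvalues are 6 (algebraic multiplicity 3).

For λ = 6: rank(A - 6I) = 1, rank((A - 6I)^2) = 0. The eigenspace has dimension 3 - 1 = 2, so there are 2 Jordan blocks; the rank sequence gives block sizes [2, 1].

Assembling the blocks gives the Jordan form J above.

J = [[6, 1, 0], [0, 6, 0], [0, 0, 6]]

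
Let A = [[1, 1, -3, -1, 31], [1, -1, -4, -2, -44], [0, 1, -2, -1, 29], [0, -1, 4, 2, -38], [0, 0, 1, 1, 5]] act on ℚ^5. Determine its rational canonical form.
R = [[0, 0, 0, 0, 30], [1, 0, 0, 0, -43], [0, 1, 0, 0, 20], [0, 0, 1, 0, -9], [0, 0, 0, 1, 5]]

The invariant factors of A (the non-unit diagonal entries of the Smith normal form of xI - A over ℚ[x]) are (x - 3)(x - 2)(x^3 + 3x - 5), each dividing the next. The characteristic polynomial is their product, (x - 3)(x - 2)(x^3 + 3x - 5).

The rational canonical form is the block-diagonal matrix of companion matrices C(f_i):
R = [[0, 0, 0, 0, 30], [1, 0, 0, 0, -43], [0, 1, 0, 0, 20], [0, 0, 1, 0, -9], [0, 0, 0, 1, 5]].

Note the characteristic polynomial does not split into linear factors over ℚ, so A has no Jordan form over ℚ; the rational canonical form exists over any field.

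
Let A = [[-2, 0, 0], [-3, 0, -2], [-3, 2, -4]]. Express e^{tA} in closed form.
e^{tA} = [[e^{-2*t}, 0, 0], [-3*t*e^{-2*t}, (2*t + 1)*e^{-2*t}, -2*t*e^{-2*t}], [-3*t*e^{-2*t}, 2*t*e^{-2*t}, (1 - 2*t)*e^{-2*t}]]

A has Jordan form J = [[-2, 1, 0], [0, -2, 0], [0, 0, -2]] with A = PJP^{-1}, so e^{tA} = P e^{tJ} P^{-1}.

For a Jordan block J_k(λ), e^{tJ_k(λ)} = e^{λt} · (I + tN + t^2 N^2/2! + ... + t^{k-1} N^{k-1}/(k-1)!) where N is the nilpotent superdiagonal part.

Assembling the blocks and conjugating back gives the entries of e^{tA} as shown above.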